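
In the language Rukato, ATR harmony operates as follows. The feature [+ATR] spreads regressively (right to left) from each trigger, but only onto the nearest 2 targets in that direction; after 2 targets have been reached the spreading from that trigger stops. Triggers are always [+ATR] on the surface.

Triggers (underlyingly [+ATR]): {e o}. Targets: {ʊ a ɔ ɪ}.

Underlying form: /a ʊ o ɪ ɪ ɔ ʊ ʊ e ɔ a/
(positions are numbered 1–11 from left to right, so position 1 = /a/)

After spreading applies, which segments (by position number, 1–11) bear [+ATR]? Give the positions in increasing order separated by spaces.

1 2 3 7 8 9

From /o/ at 3 leftward: 2 /ʊ/ → [+ATR]; 1 /a/ → [+ATR]; bound reached.
From /e/ at 9 leftward: 8 /ʊ/ → [+ATR]; 7 /ʊ/ → [+ATR]; bound reached.
Targets with no active source: positions 4 5 6 10 11 stay [-ATR].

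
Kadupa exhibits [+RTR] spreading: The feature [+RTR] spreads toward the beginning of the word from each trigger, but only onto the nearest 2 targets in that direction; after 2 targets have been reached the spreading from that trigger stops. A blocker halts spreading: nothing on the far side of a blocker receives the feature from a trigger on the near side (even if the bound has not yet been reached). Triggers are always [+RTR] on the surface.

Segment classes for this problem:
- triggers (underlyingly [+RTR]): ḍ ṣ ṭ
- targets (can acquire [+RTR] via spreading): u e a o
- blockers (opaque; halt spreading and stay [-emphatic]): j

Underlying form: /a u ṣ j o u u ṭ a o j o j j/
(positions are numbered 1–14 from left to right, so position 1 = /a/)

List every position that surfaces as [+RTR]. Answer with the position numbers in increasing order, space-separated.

1 2 3 6 7 8

From /ṣ/ at 3 leftward: 2 /u/ → [+RTR]; 1 /a/ → [+RTR]; bound reached.
From /ṭ/ at 8 leftward: 7 /u/ → [+RTR]; 6 /u/ → [+RTR]; bound reached.
Targets with no active source: positions 5 9 10 12 stay [-emphatic].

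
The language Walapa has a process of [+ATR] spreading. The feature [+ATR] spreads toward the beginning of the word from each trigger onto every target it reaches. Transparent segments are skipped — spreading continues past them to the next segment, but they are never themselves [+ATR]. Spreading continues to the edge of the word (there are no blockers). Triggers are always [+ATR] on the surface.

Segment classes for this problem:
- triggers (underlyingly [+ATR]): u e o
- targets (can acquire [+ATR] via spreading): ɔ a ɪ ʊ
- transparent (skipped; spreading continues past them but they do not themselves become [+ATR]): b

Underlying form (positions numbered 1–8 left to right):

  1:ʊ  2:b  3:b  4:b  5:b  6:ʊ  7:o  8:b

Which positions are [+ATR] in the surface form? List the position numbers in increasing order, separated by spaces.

1 6 7

From /o/ at 7 leftward: 6 /ʊ/ → [+ATR]; 5 /b/ transparent; 4 /b/ transparent; 3 /b/ transparent; 2 /b/ transparent; 1 /ʊ/ → [+ATR]; word edge.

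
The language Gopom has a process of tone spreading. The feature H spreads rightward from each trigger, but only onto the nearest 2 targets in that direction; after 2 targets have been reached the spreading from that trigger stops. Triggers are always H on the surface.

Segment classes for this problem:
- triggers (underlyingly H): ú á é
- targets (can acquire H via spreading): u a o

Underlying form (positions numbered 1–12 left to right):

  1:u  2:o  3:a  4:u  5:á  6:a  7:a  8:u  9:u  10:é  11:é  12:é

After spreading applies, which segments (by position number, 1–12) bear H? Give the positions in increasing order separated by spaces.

From /á/ at 5 rightward: 6 /a/ → H; 7 /a/ → H; bound reached.
From /é/ at 10 rightward: 11 /é/ is itself a trigger — this domain ends here.
From /é/ at 11 rightward: 12 /é/ is itself a trigger — this domain ends here.
From /é/ at 12 rightward: word edge.
Targets with no active source: positions 1 2 3 4 8 9 stay [-high tone].

5 6 7 10 11 12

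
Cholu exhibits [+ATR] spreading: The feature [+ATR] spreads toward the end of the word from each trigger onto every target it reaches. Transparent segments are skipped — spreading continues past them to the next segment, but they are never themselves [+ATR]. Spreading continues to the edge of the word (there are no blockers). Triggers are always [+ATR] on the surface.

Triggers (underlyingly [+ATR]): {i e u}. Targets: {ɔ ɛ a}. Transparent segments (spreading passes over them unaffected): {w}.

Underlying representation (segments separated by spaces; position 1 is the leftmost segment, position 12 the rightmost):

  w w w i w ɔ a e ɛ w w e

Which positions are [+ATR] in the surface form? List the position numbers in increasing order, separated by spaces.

4 6 7 8 9 12

From /i/ at 4 rightward: 5 /w/ transparent; 6 /ɔ/ → [+ATR]; 7 /a/ → [+ATR]; 8 /e/ is itself a trigger — this domain ends here.
From /e/ at 8 rightward: 9 /ɛ/ → [+ATR]; 10 /w/ transparent; 11 /w/ transparent; 12 /e/ is itself a trigger — this domain ends here.
From /e/ at 12 rightward: word edge.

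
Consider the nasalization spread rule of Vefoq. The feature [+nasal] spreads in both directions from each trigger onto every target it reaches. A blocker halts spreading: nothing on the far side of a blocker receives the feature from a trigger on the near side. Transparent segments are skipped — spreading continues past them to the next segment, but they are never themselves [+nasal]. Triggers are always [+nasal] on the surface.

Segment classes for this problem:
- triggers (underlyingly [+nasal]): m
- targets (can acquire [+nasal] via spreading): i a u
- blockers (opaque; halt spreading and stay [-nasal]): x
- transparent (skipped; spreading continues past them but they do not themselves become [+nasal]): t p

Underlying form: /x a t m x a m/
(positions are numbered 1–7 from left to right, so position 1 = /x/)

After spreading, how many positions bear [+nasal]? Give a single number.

From /m/ at 4 rightward: 5 /x/ blocks.
From /m/ at 4 leftward: 3 /t/ transparent; 2 /a/ → [+nasal]; 1 /x/ blocks.
From /m/ at 7 rightward: word edge.
From /m/ at 7 leftward: 6 /a/ → [+nasal]; 5 /x/ blocks.
[+nasal] positions on the surface: 2 4 6 7.

4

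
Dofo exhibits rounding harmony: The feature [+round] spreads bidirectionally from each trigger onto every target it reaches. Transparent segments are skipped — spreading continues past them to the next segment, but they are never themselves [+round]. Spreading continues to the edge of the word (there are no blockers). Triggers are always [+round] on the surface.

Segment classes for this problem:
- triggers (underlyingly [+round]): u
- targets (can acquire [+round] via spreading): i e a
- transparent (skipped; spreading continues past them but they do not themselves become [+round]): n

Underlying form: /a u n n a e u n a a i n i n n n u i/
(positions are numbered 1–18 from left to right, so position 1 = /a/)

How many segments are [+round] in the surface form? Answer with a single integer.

From /u/ at 2 rightward: 3 /n/ transparent; 4 /n/ transparent; 5 /a/ → [+round]; 6 /e/ → [+round]; 7 /u/ is itself a trigger — this domain ends here.
From /u/ at 2 leftward: 1 /a/ → [+round]; word edge.
From /u/ at 7 rightward: 8 /n/ transparent; 9 /a/ → [+round]; 10 /a/ → [+round]; 11 /i/ → [+round]; 12 /n/ transparent; 13 /i/ → [+round]; 14 /n/ transparent; 15 /n/ transparent; 16 /n/ transparent; 17 /u/ is itself a trigger — this domain ends here.
From /u/ at 7 leftward: 6 /e/ → [+round]; 5 /a/ → [+round]; 4 /n/ transparent; 3 /n/ transparent; 2 /u/ is itself a trigger — this domain ends here.
From /u/ at 17 rightward: 18 /i/ → [+round]; word edge.
From /u/ at 17 leftward: 16 /n/ transparent; 15 /n/ transparent; 14 /n/ transparent; 13 /i/ → [+round]; 12 /n/ transparent; 11 /i/ → [+round]; 10 /a/ → [+round]; 9 /a/ → [+round]; 8 /n/ transparent; 7 /u/ is itself a trigger — this domain ends here.
[+round] positions on the surface: 1 2 5 6 7 9 10 11 13 17 18.

11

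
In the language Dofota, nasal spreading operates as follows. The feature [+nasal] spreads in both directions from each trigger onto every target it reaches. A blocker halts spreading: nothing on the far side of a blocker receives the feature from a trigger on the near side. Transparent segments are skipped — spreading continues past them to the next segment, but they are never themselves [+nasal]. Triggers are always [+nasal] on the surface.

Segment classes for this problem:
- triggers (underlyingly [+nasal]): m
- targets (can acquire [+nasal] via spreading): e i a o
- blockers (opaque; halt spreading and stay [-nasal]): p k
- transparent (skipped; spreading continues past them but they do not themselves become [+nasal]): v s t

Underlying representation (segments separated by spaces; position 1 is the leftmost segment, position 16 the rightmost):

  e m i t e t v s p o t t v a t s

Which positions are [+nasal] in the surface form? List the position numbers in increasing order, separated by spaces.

From /m/ at 2 rightward: 3 /i/ → [+nasal]; 4 /t/ transparent; 5 /e/ → [+nasal]; 6 /t/ transparent; 7 /v/ transparent; 8 /s/ transparent; 9 /p/ blocks.
From /m/ at 2 leftward: 1 /e/ → [+nasal]; word edge.
Targets with no active source: positions 10 14 stay [-nasal].

1 2 3 5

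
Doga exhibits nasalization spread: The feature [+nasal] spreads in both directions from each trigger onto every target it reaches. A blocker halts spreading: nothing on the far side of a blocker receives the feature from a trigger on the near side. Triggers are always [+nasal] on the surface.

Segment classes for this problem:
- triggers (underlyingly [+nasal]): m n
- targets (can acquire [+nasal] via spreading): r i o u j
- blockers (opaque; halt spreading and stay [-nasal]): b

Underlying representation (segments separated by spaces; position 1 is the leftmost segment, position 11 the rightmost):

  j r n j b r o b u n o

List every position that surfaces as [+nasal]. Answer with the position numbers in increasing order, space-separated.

From /n/ at 3 rightward: 4 /j/ → [+nasal]; 5 /b/ blocks.
From /n/ at 3 leftward: 2 /r/ → [+nasal]; 1 /j/ → [+nasal]; word edge.
From /n/ at 10 rightward: 11 /o/ → [+nasal]; word edge.
From /n/ at 10 leftward: 9 /u/ → [+nasal]; 8 /b/ blocks.
Targets with no active source: positions 6 7 stay [-nasal].

1 2 3 4 9 10 11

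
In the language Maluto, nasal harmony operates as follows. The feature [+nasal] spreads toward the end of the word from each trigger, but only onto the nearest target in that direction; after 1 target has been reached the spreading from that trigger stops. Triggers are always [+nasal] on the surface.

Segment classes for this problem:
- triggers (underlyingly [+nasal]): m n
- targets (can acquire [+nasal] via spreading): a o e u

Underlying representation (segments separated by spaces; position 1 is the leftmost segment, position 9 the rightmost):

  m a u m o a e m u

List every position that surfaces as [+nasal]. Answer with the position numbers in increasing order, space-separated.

1 2 4 5 8 9

From /m/ at 1 rightward: 2 /a/ → [+nasal]; bound reached.
From /m/ at 4 rightward: 5 /o/ → [+nasal]; bound reached.
From /m/ at 8 rightward: 9 /u/ → [+nasal]; bound reached.
Targets with no active source: positions 3 6 7 stay [-nasal].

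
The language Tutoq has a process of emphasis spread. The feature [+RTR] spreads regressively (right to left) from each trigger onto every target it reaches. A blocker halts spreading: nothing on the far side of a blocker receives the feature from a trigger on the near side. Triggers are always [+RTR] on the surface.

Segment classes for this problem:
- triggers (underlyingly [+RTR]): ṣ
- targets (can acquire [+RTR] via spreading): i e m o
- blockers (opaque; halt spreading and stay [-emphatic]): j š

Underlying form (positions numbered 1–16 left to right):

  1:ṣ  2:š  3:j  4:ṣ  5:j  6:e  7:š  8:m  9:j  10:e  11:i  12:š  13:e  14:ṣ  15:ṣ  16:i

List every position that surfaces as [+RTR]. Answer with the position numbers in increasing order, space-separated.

From /ṣ/ at 1 leftward: word edge.
From /ṣ/ at 4 leftward: 3 /j/ blocks.
From /ṣ/ at 14 leftward: 13 /e/ → [+RTR]; 12 /š/ blocks.
From /ṣ/ at 15 leftward: 14 /ṣ/ is itself a trigger — this domain ends here.
Targets with no active source: positions 6 8 10 11 16 stay [-emphatic].

1 4 13 14 15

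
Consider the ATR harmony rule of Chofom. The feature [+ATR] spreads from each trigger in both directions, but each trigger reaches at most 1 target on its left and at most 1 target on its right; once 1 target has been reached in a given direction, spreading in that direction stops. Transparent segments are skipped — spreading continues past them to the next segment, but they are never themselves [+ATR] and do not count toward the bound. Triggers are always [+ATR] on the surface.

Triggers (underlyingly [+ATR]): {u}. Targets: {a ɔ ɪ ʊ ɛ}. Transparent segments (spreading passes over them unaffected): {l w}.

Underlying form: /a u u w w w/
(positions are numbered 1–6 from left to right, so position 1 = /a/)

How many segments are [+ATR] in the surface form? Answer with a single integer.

From /u/ at 2 rightward: 3 /u/ is itself a trigger — this domain ends here.
From /u/ at 2 leftward: 1 /a/ → [+ATR]; bound reached.
From /u/ at 3 rightward: 4 /w/ transparent; 5 /w/ transparent; 6 /w/ transparent; word edge.
From /u/ at 3 leftward: 2 /u/ is itself a trigger — this domain ends here.
[+ATR] positions on the surface: 1 2 3.

3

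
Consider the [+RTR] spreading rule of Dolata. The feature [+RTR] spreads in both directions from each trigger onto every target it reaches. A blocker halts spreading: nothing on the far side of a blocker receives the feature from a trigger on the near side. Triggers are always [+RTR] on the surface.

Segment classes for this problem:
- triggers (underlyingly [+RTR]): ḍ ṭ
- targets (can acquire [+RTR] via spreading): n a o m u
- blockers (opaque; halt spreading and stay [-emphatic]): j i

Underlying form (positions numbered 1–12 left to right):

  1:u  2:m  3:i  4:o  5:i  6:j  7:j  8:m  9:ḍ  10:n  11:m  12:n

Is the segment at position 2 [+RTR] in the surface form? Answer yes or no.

no

From /ḍ/ at 9 rightward: 10 /n/ → [+RTR]; 11 /m/ → [+RTR]; 12 /n/ → [+RTR]; word edge.
From /ḍ/ at 9 leftward: 8 /m/ → [+RTR]; 7 /j/ blocks.
Targets with no active source: positions 1 2 4 stay [-emphatic].
[+RTR] positions on the surface: 8 9 10 11 12.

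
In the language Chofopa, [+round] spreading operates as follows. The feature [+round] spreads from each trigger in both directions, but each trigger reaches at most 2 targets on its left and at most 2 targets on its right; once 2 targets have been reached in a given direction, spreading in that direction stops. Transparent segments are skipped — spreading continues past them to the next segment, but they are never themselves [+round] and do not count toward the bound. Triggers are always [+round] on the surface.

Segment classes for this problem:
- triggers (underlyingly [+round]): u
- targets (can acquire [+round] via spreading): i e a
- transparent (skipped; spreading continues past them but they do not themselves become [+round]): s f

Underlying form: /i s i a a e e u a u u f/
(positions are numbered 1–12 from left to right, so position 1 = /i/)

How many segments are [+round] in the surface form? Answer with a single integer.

6

From /u/ at 8 rightward: 9 /a/ → [+round]; 10 /u/ is itself a trigger — this domain ends here.
From /u/ at 8 leftward: 7 /e/ → [+round]; 6 /e/ → [+round]; bound reached.
From /u/ at 10 rightward: 11 /u/ is itself a trigger — this domain ends here.
From /u/ at 10 leftward: 9 /a/ → [+round]; 8 /u/ is itself a trigger — this domain ends here.
From /u/ at 11 rightward: 12 /f/ transparent; word edge.
From /u/ at 11 leftward: 10 /u/ is itself a trigger — this domain ends here.
Targets with no active source: positions 1 3 4 5 stay [-round].
[+round] positions on the surface: 6 7 8 9 10 11.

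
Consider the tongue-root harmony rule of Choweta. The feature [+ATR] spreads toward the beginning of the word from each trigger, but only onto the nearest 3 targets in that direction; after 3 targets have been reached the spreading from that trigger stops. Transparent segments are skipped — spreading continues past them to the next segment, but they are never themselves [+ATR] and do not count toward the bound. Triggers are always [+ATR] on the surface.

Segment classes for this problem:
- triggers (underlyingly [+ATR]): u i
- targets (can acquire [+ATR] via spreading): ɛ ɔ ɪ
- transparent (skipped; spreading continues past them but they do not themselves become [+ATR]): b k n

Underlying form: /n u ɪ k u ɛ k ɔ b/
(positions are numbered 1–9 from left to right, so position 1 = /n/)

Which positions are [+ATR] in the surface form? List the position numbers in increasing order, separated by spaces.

2 3 5

From /u/ at 2 leftward: 1 /n/ transparent; word edge.
From /u/ at 5 leftward: 4 /k/ transparent; 3 /ɪ/ → [+ATR]; 2 /u/ is itself a trigger — this domain ends here.
Targets with no active source: positions 6 8 stay [-ATR].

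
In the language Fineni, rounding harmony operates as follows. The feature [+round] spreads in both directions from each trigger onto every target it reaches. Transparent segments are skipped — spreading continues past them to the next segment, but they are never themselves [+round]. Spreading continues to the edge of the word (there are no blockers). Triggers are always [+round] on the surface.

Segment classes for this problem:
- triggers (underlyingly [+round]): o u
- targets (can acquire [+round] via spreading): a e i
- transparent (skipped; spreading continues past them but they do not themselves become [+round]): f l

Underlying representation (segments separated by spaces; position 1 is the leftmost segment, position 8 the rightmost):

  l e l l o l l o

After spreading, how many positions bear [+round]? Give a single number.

From /o/ at 5 rightward: 6 /l/ transparent; 7 /l/ transparent; 8 /o/ is itself a trigger — this domain ends here.
From /o/ at 5 leftward: 4 /l/ transparent; 3 /l/ transparent; 2 /e/ → [+round]; 1 /l/ transparent; word edge.
From /o/ at 8 rightward: word edge.
From /o/ at 8 leftward: 7 /l/ transparent; 6 /l/ transparent; 5 /o/ is itself a trigger — this domain ends here.
[+round] positions on the surface: 2 5 8.

3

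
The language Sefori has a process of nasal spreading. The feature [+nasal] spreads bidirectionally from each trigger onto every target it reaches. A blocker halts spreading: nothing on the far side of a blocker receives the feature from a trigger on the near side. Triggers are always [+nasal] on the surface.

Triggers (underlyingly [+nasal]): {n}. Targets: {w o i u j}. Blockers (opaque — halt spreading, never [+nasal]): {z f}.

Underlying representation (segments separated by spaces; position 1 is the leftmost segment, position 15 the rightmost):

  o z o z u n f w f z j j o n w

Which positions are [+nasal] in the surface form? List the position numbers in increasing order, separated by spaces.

From /n/ at 6 rightward: 7 /f/ blocks.
From /n/ at 6 leftward: 5 /u/ → [+nasal]; 4 /z/ blocks.
From /n/ at 14 rightward: 15 /w/ → [+nasal]; word edge.
From /n/ at 14 leftward: 13 /o/ → [+nasal]; 12 /j/ → [+nasal]; 11 /j/ → [+nasal]; 10 /z/ blocks.
Targets with no active source: positions 1 3 8 stay [-nasal].

5 6 11 12 13 14 15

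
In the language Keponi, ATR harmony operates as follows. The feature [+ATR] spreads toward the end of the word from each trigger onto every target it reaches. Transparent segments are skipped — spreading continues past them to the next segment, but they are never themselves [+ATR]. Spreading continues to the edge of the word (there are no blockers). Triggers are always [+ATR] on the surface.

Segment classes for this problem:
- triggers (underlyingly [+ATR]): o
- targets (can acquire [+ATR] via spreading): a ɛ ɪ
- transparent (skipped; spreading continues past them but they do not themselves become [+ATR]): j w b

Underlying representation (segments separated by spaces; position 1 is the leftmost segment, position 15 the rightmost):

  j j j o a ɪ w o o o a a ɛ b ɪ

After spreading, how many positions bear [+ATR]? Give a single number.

10

From /o/ at 4 rightward: 5 /a/ → [+ATR]; 6 /ɪ/ → [+ATR]; 7 /w/ transparent; 8 /o/ is itself a trigger — this domain ends here.
From /o/ at 8 rightward: 9 /o/ is itself a trigger — this domain ends here.
From /o/ at 9 rightward: 10 /o/ is itself a trigger — this domain ends here.
From /o/ at 10 rightward: 11 /a/ → [+ATR]; 12 /a/ → [+ATR]; 13 /ɛ/ → [+ATR]; 14 /b/ transparent; 15 /ɪ/ → [+ATR]; word edge.
[+ATR] positions on the surface: 4 5 6 8 9 10 11 12 13 15.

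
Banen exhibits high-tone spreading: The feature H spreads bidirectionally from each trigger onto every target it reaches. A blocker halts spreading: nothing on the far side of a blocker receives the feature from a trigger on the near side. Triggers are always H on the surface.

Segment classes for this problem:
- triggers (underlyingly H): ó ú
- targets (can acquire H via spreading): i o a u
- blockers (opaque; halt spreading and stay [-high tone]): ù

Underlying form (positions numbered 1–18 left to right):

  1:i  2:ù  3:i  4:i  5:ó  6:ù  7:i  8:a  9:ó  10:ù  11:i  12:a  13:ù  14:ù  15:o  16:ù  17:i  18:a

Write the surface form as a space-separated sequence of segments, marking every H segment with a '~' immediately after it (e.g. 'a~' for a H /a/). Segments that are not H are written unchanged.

i ù i~ i~ ó~ ù i~ a~ ó~ ù i a ù ù o ù i a

From /ó/ at 5 rightward: 6 /ù/ blocks.
From /ó/ at 5 leftward: 4 /i/ → H; 3 /i/ → H; 2 /ù/ blocks.
From /ó/ at 9 rightward: 10 /ù/ blocks.
From /ó/ at 9 leftward: 8 /a/ → H; 7 /i/ → H; 6 /ù/ blocks.
Targets with no active source: positions 1 11 12 15 17 18 stay [-high tone].
H positions on the surface: 3 4 5 7 8 9.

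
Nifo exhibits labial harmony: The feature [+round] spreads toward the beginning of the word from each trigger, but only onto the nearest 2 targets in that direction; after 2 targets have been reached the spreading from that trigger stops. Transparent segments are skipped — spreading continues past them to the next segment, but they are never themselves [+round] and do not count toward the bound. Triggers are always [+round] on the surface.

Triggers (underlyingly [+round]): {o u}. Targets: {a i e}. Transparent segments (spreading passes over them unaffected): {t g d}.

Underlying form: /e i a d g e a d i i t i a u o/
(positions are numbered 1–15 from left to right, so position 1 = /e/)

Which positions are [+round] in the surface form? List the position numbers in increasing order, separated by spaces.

12 13 14 15

From /u/ at 14 leftward: 13 /a/ → [+round]; 12 /i/ → [+round]; bound reached.
From /o/ at 15 leftward: 14 /u/ is itself a trigger — this domain ends here.
Targets with no active source: positions 1 2 3 6 7 9 10 stay [-round].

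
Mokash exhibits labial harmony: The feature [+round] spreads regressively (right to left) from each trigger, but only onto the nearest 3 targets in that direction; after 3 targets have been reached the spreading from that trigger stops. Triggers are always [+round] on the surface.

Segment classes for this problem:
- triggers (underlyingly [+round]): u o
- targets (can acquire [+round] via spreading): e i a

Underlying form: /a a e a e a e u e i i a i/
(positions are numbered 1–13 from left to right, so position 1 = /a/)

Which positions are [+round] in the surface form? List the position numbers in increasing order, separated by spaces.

5 6 7 8

From /u/ at 8 leftward: 7 /e/ → [+round]; 6 /a/ → [+round]; 5 /e/ → [+round]; bound reached.
Targets with no active source: positions 1 2 3 4 9 10 11 12 13 stay [-round].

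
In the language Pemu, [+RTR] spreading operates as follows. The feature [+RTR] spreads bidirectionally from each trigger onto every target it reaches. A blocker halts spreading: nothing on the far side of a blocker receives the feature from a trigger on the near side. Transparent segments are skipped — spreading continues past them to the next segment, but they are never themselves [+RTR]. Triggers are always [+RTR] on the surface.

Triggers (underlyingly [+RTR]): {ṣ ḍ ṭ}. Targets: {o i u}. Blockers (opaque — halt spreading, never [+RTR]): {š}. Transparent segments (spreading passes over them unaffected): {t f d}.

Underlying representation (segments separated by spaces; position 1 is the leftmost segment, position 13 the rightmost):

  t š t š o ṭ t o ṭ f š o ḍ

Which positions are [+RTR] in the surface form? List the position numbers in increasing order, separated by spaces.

5 6 8 9 12 13

From /ṭ/ at 6 rightward: 7 /t/ transparent; 8 /o/ → [+RTR]; 9 /ṭ/ is itself a trigger — this domain ends here.
From /ṭ/ at 6 leftward: 5 /o/ → [+RTR]; 4 /š/ blocks.
From /ṭ/ at 9 rightward: 10 /f/ transparent; 11 /š/ blocks.
From /ṭ/ at 9 leftward: 8 /o/ → [+RTR]; 7 /t/ transparent; 6 /ṭ/ is itself a trigger — this domain ends here.
From /ḍ/ at 13 rightward: word edge.
From /ḍ/ at 13 leftward: 12 /o/ → [+RTR]; 11 /š/ blocks.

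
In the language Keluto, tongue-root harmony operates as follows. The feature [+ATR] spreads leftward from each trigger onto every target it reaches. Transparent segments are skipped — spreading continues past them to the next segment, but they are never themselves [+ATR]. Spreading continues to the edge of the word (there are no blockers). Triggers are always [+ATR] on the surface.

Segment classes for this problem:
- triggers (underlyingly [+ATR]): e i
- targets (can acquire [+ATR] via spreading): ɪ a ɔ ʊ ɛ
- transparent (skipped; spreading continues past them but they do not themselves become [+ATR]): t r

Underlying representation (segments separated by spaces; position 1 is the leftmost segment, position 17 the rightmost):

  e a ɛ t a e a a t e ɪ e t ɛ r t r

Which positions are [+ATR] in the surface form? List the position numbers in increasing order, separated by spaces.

From /e/ at 1 leftward: word edge.
From /e/ at 6 leftward: 5 /a/ → [+ATR]; 4 /t/ transparent; 3 /ɛ/ → [+ATR]; 2 /a/ → [+ATR]; 1 /e/ is itself a trigger — this domain ends here.
From /e/ at 10 leftward: 9 /t/ transparent; 8 /a/ → [+ATR]; 7 /a/ → [+ATR]; 6 /e/ is itself a trigger — this domain ends here.
From /e/ at 12 leftward: 11 /ɪ/ → [+ATR]; 10 /e/ is itself a trigger — this domain ends here.
Target with no active source: position 14 stays [-ATR].

1 2 3 5 6 7 8 10 11 12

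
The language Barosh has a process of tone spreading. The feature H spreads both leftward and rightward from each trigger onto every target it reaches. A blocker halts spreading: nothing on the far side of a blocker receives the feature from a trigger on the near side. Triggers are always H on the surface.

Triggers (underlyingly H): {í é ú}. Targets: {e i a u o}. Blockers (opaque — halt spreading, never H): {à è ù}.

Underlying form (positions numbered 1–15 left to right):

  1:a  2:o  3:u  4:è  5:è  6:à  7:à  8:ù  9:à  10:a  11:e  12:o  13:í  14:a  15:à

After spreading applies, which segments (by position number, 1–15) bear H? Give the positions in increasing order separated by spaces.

From /í/ at 13 rightward: 14 /a/ → H; 15 /à/ blocks.
From /í/ at 13 leftward: 12 /o/ → H; 11 /e/ → H; 10 /a/ → H; 9 /à/ blocks.
Targets with no active source: positions 1 2 3 stay [-high tone].

10 11 12 13 14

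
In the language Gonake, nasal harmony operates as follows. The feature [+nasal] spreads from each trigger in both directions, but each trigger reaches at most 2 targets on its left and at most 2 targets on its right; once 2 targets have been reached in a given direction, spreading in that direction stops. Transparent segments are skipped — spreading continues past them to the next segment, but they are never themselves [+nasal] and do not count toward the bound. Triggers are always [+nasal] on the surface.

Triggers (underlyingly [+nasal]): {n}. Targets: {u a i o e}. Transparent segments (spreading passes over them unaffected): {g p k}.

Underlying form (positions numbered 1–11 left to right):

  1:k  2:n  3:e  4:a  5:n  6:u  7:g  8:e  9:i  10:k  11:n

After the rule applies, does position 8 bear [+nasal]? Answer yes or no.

yes

From /n/ at 2 rightward: 3 /e/ → [+nasal]; 4 /a/ → [+nasal]; bound reached.
From /n/ at 2 leftward: 1 /k/ transparent; word edge.
From /n/ at 5 rightward: 6 /u/ → [+nasal]; 7 /g/ transparent; 8 /e/ → [+nasal]; bound reached.
From /n/ at 5 leftward: 4 /a/ → [+nasal]; 3 /e/ → [+nasal]; bound reached.
From /n/ at 11 rightward: word edge.
From /n/ at 11 leftward: 10 /k/ transparent; 9 /i/ → [+nasal]; 8 /e/ → [+nasal]; bound reached.
[+nasal] positions on the surface: 2 3 4 5 6 8 9 11.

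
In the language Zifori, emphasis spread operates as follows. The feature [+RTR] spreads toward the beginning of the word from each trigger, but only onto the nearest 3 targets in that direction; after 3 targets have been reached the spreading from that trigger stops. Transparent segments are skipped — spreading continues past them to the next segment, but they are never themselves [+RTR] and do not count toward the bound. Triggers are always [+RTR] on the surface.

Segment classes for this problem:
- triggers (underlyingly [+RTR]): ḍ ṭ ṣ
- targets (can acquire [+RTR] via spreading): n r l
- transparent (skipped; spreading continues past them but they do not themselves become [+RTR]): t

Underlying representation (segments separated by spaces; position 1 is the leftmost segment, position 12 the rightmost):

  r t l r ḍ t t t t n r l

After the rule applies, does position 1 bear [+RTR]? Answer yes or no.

From /ḍ/ at 5 leftward: 4 /r/ → [+RTR]; 3 /l/ → [+RTR]; 2 /t/ transparent; 1 /r/ → [+RTR]; bound reached.
Targets with no active source: positions 10 11 12 stay [-emphatic].
[+RTR] positions on the surface: 1 3 4 5.

yes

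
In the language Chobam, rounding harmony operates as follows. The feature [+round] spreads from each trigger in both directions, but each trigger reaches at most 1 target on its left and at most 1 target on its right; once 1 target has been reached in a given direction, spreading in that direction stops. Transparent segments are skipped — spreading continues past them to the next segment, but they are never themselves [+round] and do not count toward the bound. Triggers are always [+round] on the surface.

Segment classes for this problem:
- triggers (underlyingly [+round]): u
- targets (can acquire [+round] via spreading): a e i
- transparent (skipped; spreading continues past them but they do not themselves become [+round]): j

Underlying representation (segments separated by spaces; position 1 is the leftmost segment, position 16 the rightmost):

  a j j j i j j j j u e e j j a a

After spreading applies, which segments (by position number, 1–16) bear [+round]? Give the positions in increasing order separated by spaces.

5 10 11

From /u/ at 10 rightward: 11 /e/ → [+round]; bound reached.
From /u/ at 10 leftward: 9 /j/ transparent; 8 /j/ transparent; 7 /j/ transparent; 6 /j/ transparent; 5 /i/ → [+round]; bound reached.
Targets with no active source: positions 1 12 15 16 stay [-round].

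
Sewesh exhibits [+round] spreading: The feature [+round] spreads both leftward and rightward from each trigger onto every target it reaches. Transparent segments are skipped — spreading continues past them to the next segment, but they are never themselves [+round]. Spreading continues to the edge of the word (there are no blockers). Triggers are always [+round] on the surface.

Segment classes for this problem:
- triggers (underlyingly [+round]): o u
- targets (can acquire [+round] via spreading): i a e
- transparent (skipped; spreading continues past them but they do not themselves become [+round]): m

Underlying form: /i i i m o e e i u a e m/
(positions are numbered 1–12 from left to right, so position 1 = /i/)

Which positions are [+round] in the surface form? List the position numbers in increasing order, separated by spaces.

1 2 3 5 6 7 8 9 10 11

From /o/ at 5 rightward: 6 /e/ → [+round]; 7 /e/ → [+round]; 8 /i/ → [+round]; 9 /u/ is itself a trigger — this domain ends here.
From /o/ at 5 leftward: 4 /m/ transparent; 3 /i/ → [+round]; 2 /i/ → [+round]; 1 /i/ → [+round]; word edge.
From /u/ at 9 rightward: 10 /a/ → [+round]; 11 /e/ → [+round]; 12 /m/ transparent; word edge.
From /u/ at 9 leftward: 8 /i/ → [+round]; 7 /e/ → [+round]; 6 /e/ → [+round]; 5 /o/ is itself a trigger — this domain ends here.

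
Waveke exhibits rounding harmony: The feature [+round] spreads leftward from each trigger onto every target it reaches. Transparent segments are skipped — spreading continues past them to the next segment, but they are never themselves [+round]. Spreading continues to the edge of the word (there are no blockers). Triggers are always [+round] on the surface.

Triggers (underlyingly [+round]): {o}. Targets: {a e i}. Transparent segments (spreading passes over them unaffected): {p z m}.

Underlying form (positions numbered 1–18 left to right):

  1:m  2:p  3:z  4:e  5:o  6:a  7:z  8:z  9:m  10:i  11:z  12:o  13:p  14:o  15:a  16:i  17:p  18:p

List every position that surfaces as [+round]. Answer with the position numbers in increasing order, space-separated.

4 5 6 10 12 14

From /o/ at 5 leftward: 4 /e/ → [+round]; 3 /z/ transparent; 2 /p/ transparent; 1 /m/ transparent; word edge.
From /o/ at 12 leftward: 11 /z/ transparent; 10 /i/ → [+round]; 9 /m/ transparent; 8 /z/ transparent; 7 /z/ transparent; 6 /a/ → [+round]; 5 /o/ is itself a trigger — this domain ends here.
From /o/ at 14 leftward: 13 /p/ transparent; 12 /o/ is itself a trigger — this domain ends here.
Targets with no active source: positions 15 16 stay [-round].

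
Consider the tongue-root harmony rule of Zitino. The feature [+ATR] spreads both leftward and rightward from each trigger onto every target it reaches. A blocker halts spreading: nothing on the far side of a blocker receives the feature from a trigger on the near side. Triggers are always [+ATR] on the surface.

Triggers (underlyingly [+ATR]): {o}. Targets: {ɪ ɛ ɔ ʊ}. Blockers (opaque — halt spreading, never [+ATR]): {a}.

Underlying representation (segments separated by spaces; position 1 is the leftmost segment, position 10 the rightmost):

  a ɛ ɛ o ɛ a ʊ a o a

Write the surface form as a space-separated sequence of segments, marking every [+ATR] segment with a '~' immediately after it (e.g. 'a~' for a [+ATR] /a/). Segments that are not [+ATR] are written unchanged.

From /o/ at 4 rightward: 5 /ɛ/ → [+ATR]; 6 /a/ blocks.
From /o/ at 4 leftward: 3 /ɛ/ → [+ATR]; 2 /ɛ/ → [+ATR]; 1 /a/ blocks.
From /o/ at 9 rightward: 10 /a/ blocks.
From /o/ at 9 leftward: 8 /a/ blocks.
Target with no active source: position 7 stays [-ATR].
[+ATR] positions on the surface: 2 3 4 5 9.

a ɛ~ ɛ~ o~ ɛ~ a ʊ a o~ a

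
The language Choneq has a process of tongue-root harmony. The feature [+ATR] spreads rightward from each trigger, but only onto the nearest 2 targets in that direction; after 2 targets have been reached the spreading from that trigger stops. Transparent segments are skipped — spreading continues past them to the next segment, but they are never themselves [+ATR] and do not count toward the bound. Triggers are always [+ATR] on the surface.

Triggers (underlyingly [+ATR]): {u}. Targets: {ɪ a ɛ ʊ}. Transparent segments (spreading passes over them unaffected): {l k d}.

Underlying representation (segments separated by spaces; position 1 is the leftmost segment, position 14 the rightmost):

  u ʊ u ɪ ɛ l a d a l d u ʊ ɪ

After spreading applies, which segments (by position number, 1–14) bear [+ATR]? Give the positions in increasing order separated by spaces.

From /u/ at 1 rightward: 2 /ʊ/ → [+ATR]; 3 /u/ is itself a trigger — this domain ends here.
From /u/ at 3 rightward: 4 /ɪ/ → [+ATR]; 5 /ɛ/ → [+ATR]; bound reached.
From /u/ at 12 rightward: 13 /ʊ/ → [+ATR]; 14 /ɪ/ → [+ATR]; bound reached.
Targets with no active source: positions 7 9 stay [-ATR].

1 2 3 4 5 12 13 14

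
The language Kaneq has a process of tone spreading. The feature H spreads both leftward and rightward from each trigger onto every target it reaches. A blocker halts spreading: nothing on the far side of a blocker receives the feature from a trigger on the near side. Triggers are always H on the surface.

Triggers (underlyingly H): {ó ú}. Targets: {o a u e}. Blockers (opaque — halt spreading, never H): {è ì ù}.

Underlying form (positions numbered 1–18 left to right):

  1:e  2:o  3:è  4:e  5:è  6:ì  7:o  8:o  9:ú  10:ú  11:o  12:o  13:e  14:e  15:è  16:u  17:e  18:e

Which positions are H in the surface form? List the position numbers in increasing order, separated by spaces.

From /ú/ at 9 rightward: 10 /ú/ is itself a trigger — this domain ends here.
From /ú/ at 9 leftward: 8 /o/ → H; 7 /o/ → H; 6 /ì/ blocks.
From /ú/ at 10 rightward: 11 /o/ → H; 12 /o/ → H; 13 /e/ → H; 14 /e/ → H; 15 /è/ blocks.
From /ú/ at 10 leftward: 9 /ú/ is itself a trigger — this domain ends here.
Targets with no active source: positions 1 2 4 16 17 18 stay [-high tone].

7 8 9 10 11 12 13 14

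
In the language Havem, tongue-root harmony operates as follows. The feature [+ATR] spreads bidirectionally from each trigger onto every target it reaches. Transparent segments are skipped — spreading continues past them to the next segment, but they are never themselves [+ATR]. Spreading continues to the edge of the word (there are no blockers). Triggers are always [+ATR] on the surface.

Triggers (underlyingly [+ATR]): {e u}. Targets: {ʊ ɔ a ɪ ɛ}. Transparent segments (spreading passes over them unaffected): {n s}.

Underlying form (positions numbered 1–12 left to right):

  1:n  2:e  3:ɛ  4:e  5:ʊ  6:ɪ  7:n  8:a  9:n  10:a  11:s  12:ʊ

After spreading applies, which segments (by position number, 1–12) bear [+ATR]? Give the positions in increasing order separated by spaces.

2 3 4 5 6 8 10 12

From /e/ at 2 rightward: 3 /ɛ/ → [+ATR]; 4 /e/ is itself a trigger — this domain ends here.
From /e/ at 2 leftward: 1 /n/ transparent; word edge.
From /e/ at 4 rightward: 5 /ʊ/ → [+ATR]; 6 /ɪ/ → [+ATR]; 7 /n/ transparent; 8 /a/ → [+ATR]; 9 /n/ transparent; 10 /a/ → [+ATR]; 11 /s/ transparent; 12 /ʊ/ → [+ATR]; word edge.
From /e/ at 4 leftward: 3 /ɛ/ → [+ATR]; 2 /e/ is itself a trigger — this domain ends here.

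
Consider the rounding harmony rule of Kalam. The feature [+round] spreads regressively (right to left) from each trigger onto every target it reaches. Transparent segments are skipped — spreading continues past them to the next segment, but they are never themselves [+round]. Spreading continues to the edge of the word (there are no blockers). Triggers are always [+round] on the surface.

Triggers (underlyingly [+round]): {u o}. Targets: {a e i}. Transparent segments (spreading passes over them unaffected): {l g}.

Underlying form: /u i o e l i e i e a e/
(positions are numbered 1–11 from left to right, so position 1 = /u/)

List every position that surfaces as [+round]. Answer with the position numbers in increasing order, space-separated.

1 2 3

From /u/ at 1 leftward: word edge.
From /o/ at 3 leftward: 2 /i/ → [+round]; 1 /u/ is itself a trigger — this domain ends here.
Targets with no active source: positions 4 6 7 8 9 10 11 stay [-round].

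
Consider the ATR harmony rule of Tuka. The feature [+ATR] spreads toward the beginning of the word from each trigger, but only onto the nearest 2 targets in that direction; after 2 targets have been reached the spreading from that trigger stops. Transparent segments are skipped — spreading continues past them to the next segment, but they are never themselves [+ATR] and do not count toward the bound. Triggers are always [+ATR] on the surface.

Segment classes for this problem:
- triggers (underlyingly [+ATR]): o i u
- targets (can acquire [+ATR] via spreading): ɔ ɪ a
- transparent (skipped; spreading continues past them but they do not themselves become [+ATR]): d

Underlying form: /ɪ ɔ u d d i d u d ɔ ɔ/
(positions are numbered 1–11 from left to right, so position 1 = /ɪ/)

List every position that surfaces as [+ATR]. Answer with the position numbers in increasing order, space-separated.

1 2 3 6 8

From /u/ at 3 leftward: 2 /ɔ/ → [+ATR]; 1 /ɪ/ → [+ATR]; bound reached.
From /i/ at 6 leftward: 5 /d/ transparent; 4 /d/ transparent; 3 /u/ is itself a trigger — this domain ends here.
From /u/ at 8 leftward: 7 /d/ transparent; 6 /i/ is itself a trigger — this domain ends here.
Targets with no active source: positions 10 11 stay [-ATR].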